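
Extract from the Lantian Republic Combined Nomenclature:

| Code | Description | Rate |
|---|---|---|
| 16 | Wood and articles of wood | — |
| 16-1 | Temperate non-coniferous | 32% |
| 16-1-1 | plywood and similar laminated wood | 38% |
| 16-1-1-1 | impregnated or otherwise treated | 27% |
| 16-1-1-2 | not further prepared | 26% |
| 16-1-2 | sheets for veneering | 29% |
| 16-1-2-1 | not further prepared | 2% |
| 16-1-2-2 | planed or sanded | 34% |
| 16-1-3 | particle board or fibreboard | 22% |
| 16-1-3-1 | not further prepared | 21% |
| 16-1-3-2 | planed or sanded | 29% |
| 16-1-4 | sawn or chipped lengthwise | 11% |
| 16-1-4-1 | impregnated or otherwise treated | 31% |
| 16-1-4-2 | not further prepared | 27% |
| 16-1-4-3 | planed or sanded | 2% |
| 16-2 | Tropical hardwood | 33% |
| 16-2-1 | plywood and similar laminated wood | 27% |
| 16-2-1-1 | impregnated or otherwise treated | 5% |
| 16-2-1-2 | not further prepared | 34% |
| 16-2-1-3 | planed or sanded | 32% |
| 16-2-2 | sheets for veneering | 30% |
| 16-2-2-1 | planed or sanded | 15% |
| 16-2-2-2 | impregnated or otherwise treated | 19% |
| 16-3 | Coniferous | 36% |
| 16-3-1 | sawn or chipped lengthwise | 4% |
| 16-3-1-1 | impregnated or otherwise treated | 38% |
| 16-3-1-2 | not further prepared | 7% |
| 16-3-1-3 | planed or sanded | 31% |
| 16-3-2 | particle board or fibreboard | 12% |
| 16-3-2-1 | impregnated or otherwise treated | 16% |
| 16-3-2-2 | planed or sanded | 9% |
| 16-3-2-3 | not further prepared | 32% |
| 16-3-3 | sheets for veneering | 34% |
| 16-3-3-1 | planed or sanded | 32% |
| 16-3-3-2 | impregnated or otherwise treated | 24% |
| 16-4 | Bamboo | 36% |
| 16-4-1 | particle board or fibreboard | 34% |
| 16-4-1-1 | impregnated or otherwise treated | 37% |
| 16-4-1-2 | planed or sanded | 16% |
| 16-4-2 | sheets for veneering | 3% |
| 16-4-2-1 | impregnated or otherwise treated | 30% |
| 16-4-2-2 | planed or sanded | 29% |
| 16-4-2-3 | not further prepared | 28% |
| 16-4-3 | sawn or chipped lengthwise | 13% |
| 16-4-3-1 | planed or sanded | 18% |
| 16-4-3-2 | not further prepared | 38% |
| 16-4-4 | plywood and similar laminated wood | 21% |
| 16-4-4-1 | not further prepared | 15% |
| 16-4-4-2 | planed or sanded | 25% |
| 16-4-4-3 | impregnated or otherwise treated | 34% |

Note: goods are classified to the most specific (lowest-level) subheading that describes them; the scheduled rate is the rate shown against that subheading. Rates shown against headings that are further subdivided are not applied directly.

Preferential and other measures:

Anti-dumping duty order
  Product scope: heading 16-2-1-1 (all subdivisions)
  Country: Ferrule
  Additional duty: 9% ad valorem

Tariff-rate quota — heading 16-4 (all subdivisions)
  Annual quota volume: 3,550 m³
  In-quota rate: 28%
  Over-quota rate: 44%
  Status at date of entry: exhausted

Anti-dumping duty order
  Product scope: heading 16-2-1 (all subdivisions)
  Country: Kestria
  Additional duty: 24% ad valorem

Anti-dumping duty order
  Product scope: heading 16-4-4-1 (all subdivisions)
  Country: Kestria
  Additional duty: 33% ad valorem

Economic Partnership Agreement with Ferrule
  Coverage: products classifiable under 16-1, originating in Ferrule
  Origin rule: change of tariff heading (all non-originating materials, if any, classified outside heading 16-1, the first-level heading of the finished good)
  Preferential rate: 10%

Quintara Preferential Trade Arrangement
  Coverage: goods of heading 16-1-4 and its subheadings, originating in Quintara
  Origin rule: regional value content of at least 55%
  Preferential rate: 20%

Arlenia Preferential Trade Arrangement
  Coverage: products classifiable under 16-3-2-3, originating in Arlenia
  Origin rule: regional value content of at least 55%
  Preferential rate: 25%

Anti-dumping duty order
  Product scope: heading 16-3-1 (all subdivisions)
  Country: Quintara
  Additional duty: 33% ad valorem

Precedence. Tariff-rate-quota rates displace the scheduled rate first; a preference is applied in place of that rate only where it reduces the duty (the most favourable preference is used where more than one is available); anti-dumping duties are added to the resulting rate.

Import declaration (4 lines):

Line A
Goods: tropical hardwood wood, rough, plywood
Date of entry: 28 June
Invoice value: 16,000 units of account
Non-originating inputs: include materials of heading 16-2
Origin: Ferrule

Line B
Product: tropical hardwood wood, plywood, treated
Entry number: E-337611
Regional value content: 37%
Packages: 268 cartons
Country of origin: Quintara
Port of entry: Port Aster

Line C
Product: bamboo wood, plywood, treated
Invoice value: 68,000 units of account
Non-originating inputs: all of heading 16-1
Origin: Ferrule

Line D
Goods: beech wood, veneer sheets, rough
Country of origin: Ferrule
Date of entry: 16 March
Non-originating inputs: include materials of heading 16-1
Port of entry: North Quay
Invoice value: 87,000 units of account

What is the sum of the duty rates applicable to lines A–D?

Line A: tropical hardwood → 16-2; plywood → 16-2-1; rough → 16-2-1-2. Scheduled 34%. Ferrule agreement on 16-1: 16-2-1-2 not covered. → 34%.
Line B: tropical hardwood → 16-2; plywood → 16-2-1; treated → 16-2-1-1. Scheduled 5%. Quintara agreement on 16-1-4: 16-2-1-1 not covered. → 5%.
Line C: bamboo → 16-4; plywood → 16-4-4; treated → 16-4-4-3. Scheduled 34%. quota on 16-4 exhausted → over-quota 44%; Ferrule agreement on 16-1: 16-4-4-3 not covered. → 44%.
Line D: beech → 16-1; veneer sheets → 16-1-2; rough → 16-1-2-1. Scheduled 2%. Ferrule agreement on 16-1: CTH not met. → 2%.
Sum: 34% + 5% + 44% + 2% = 85%.

85%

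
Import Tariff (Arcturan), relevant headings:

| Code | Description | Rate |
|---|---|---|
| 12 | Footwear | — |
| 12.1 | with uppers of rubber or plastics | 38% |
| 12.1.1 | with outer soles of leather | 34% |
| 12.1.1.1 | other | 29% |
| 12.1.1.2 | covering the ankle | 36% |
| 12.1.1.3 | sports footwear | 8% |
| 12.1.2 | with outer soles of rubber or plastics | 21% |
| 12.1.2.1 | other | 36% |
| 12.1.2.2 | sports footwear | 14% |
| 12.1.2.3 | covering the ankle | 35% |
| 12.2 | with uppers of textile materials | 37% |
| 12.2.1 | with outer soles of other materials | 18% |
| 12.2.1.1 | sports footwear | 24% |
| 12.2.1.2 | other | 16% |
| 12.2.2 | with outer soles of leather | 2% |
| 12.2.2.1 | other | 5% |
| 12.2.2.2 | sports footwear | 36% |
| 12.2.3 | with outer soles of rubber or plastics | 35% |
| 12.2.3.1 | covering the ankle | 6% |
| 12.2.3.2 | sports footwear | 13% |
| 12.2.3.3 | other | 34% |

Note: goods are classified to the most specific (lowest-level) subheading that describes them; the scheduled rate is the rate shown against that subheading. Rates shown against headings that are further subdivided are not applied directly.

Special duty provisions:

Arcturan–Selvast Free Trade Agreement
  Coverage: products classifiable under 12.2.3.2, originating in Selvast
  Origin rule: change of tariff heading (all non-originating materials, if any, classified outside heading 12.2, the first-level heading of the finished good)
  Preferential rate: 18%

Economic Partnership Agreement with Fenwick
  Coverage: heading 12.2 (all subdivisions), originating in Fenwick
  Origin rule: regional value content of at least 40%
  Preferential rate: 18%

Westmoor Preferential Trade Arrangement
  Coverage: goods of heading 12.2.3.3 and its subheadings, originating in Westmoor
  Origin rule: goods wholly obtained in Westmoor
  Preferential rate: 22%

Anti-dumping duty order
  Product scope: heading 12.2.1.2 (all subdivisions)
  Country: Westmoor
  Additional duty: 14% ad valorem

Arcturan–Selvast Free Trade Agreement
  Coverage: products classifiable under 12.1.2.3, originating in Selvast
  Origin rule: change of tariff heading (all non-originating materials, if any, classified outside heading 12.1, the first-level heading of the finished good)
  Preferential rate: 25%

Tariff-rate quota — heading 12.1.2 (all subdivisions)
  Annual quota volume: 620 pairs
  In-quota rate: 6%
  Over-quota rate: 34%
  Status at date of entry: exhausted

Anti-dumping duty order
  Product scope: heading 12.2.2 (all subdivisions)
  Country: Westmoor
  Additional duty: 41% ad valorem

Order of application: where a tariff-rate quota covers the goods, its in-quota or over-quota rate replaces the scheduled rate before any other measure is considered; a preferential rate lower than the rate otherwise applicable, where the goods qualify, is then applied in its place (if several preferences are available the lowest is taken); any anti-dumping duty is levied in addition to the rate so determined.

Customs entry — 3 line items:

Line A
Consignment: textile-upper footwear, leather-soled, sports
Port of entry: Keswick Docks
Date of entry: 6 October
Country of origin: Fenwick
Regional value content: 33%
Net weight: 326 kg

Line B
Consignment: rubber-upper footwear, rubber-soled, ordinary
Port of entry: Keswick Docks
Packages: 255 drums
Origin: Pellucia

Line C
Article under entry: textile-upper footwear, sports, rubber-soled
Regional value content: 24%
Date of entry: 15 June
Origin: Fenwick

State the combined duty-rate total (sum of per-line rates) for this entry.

83%

Line A: textile-upper → 12.2; leather-soled → 12.2.2; sports → 12.2.2.2. Scheduled 36%. Fenwick agreement on 12.2: RVC < 40%. → 36%.
Line B: rubber-upper → 12.1; rubber-soled → 12.1.2; ordinary → 12.1.2.1. Scheduled 36%. quota on 12.1.2 exhausted → over-quota 34%. → 34%.
Line C: textile-upper → 12.2; rubber-soled → 12.2.3; sports → 12.2.3.2. Scheduled 13%. Fenwick agreement on 12.2: RVC < 40%. → 13%.
Sum: 36% + 34% + 13% = 83%.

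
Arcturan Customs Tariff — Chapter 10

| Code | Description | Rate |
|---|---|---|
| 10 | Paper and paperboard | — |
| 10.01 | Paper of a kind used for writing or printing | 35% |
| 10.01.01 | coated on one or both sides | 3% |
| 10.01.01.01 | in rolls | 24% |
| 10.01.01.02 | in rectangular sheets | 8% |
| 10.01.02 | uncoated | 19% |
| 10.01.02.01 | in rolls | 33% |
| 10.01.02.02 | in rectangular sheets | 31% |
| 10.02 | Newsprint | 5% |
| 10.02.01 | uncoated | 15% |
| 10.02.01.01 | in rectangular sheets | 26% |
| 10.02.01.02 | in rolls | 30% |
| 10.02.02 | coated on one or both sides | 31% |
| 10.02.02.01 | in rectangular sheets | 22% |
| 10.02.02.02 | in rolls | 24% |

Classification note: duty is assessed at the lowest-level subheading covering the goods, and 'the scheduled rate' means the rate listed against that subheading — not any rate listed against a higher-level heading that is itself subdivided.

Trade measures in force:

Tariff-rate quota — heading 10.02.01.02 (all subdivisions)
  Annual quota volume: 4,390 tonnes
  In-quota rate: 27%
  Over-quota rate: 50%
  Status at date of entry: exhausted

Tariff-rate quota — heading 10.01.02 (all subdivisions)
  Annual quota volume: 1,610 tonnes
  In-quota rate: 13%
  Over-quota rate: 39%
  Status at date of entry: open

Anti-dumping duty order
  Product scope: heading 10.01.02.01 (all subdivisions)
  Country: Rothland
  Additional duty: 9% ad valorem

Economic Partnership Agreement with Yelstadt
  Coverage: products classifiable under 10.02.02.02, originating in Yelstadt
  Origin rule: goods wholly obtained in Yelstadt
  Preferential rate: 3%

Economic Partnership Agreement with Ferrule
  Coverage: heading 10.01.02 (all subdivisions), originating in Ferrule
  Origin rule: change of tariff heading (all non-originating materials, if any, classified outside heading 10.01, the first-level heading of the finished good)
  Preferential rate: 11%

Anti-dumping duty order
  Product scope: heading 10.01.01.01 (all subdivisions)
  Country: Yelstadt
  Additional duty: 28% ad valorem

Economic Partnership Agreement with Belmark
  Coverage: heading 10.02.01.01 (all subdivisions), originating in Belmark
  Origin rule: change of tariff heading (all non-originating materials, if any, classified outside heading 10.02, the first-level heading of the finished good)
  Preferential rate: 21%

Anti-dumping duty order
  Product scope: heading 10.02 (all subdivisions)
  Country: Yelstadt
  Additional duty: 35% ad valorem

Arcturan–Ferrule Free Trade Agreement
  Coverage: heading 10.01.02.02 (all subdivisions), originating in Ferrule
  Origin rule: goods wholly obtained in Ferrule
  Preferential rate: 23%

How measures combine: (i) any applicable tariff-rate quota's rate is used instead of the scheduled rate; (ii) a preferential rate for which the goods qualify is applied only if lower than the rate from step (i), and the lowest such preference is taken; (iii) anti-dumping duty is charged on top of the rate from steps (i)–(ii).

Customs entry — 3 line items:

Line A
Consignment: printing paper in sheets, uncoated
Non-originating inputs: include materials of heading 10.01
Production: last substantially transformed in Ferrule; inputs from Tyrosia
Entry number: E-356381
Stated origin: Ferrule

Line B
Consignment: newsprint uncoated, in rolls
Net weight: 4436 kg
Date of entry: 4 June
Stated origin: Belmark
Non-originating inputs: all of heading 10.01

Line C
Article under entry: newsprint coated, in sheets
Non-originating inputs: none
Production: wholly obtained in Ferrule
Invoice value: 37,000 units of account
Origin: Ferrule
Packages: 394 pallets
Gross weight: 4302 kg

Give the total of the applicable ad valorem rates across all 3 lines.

85%

Line A: printing paper → 10.01; uncoated → 10.01.02; in sheets → 10.01.02.02. Scheduled 31%. quota on 10.01.02 open → in-quota 13%; Ferrule agreement on 10.01.02: CTH not met; Ferrule agreement on 10.01.02.02: not wholly obtained. → 13%.
Line B: newsprint → 10.02; uncoated → 10.02.01; in rolls → 10.02.01.02. Scheduled 30%. quota on 10.02.01.02 exhausted → over-quota 50%; Belmark agreement on 10.02.01.01: 10.02.01.02 not covered. → 50%.
Line C: newsprint → 10.02; coated → 10.02.02; in sheets → 10.02.02.01. Scheduled 22%. Ferrule agreement on 10.01.02: 10.02.02.01 not covered; Ferrule agreement on 10.01.02.02: 10.02.02.01 not covered. → 22%.
Sum: 13% + 50% + 22% = 85%.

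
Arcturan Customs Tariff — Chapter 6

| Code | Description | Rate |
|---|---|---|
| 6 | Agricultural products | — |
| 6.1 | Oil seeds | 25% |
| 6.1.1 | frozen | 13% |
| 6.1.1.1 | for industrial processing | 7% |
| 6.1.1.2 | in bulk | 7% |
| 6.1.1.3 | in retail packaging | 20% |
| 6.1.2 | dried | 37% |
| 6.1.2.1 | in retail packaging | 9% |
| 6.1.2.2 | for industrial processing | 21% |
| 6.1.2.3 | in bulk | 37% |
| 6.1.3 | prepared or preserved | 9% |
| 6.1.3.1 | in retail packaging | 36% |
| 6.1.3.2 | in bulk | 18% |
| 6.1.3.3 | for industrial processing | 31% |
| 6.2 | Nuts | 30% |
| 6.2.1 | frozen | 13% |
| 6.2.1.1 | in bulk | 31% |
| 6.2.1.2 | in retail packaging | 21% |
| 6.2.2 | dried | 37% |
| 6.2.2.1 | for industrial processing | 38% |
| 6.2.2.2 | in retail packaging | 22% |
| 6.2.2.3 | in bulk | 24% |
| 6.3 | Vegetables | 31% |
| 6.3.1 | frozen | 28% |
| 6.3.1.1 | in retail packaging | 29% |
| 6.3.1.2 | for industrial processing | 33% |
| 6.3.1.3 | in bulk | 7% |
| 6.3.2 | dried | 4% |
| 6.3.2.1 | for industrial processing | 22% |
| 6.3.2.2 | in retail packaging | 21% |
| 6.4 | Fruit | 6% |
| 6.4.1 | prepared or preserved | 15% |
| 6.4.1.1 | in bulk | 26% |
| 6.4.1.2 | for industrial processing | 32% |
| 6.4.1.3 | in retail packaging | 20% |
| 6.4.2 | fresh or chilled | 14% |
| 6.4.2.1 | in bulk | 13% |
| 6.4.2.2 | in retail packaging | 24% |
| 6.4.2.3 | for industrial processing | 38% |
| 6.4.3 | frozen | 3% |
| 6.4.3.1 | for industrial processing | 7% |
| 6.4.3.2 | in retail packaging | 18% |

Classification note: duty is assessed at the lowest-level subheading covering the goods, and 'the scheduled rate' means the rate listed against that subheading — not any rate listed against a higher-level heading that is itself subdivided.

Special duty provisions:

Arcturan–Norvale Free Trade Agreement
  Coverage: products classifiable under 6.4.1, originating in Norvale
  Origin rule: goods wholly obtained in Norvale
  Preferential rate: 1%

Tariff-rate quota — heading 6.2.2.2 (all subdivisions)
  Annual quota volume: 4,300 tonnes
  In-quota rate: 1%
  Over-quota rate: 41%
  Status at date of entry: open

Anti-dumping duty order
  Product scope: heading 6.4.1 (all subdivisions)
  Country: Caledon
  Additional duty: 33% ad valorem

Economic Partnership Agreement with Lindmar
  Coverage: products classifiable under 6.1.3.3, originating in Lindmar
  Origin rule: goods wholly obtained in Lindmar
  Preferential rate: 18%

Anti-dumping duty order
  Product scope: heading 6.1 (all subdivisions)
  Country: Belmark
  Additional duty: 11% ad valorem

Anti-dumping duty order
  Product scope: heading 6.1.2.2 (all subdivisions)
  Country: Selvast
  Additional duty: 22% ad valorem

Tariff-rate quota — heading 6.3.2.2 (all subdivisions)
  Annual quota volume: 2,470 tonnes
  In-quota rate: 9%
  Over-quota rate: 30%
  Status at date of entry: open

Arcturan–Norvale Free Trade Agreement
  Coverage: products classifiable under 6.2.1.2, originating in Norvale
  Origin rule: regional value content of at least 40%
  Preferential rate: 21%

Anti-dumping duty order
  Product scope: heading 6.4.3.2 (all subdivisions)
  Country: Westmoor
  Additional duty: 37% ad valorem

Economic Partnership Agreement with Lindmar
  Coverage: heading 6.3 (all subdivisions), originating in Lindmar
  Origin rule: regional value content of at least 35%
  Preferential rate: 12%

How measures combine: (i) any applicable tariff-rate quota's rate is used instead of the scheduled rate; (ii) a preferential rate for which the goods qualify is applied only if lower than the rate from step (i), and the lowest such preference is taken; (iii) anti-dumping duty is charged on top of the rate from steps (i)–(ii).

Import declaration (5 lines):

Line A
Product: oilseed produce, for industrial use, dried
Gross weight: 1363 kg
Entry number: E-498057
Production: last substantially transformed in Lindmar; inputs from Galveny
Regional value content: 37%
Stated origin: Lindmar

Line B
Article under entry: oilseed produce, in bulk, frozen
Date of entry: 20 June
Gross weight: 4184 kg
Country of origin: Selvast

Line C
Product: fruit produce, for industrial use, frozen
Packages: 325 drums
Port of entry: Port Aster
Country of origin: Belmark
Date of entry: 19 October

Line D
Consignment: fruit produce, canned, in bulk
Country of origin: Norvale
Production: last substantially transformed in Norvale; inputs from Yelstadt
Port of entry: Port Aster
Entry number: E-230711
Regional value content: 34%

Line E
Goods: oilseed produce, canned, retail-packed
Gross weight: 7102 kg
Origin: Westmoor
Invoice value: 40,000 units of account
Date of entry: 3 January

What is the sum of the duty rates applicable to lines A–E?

97%

Line A: oilseed → 6.1; dried → 6.1.2; for industrial use → 6.1.2.2. Scheduled 21%. Lindmar agreement on 6.1.3.3: 6.1.2.2 not covered; Lindmar agreement on 6.3: 6.1.2.2 not covered. → 21%.
Line B: oilseed → 6.1; frozen → 6.1.1; in bulk → 6.1.1.2. Scheduled 7%. No special measure applies. → 7%.
Line C: fruit → 6.4; frozen → 6.4.3; for industrial use → 6.4.3.1. Scheduled 7%. No special measure applies. → 7%.
Line D: fruit → 6.4; canned → 6.4.1; in bulk → 6.4.1.1. Scheduled 26%. Norvale agreement on 6.4.1: not wholly obtained; Norvale agreement on 6.2.1.2: 6.4.1.1 not covered. → 26%.
Line E: oilseed → 6.1; canned → 6.1.3; retail-packed → 6.1.3.1. Scheduled 36%. No special measure applies. → 36%.
Sum: 21% + 7% + 7% + 26% + 36% = 97%.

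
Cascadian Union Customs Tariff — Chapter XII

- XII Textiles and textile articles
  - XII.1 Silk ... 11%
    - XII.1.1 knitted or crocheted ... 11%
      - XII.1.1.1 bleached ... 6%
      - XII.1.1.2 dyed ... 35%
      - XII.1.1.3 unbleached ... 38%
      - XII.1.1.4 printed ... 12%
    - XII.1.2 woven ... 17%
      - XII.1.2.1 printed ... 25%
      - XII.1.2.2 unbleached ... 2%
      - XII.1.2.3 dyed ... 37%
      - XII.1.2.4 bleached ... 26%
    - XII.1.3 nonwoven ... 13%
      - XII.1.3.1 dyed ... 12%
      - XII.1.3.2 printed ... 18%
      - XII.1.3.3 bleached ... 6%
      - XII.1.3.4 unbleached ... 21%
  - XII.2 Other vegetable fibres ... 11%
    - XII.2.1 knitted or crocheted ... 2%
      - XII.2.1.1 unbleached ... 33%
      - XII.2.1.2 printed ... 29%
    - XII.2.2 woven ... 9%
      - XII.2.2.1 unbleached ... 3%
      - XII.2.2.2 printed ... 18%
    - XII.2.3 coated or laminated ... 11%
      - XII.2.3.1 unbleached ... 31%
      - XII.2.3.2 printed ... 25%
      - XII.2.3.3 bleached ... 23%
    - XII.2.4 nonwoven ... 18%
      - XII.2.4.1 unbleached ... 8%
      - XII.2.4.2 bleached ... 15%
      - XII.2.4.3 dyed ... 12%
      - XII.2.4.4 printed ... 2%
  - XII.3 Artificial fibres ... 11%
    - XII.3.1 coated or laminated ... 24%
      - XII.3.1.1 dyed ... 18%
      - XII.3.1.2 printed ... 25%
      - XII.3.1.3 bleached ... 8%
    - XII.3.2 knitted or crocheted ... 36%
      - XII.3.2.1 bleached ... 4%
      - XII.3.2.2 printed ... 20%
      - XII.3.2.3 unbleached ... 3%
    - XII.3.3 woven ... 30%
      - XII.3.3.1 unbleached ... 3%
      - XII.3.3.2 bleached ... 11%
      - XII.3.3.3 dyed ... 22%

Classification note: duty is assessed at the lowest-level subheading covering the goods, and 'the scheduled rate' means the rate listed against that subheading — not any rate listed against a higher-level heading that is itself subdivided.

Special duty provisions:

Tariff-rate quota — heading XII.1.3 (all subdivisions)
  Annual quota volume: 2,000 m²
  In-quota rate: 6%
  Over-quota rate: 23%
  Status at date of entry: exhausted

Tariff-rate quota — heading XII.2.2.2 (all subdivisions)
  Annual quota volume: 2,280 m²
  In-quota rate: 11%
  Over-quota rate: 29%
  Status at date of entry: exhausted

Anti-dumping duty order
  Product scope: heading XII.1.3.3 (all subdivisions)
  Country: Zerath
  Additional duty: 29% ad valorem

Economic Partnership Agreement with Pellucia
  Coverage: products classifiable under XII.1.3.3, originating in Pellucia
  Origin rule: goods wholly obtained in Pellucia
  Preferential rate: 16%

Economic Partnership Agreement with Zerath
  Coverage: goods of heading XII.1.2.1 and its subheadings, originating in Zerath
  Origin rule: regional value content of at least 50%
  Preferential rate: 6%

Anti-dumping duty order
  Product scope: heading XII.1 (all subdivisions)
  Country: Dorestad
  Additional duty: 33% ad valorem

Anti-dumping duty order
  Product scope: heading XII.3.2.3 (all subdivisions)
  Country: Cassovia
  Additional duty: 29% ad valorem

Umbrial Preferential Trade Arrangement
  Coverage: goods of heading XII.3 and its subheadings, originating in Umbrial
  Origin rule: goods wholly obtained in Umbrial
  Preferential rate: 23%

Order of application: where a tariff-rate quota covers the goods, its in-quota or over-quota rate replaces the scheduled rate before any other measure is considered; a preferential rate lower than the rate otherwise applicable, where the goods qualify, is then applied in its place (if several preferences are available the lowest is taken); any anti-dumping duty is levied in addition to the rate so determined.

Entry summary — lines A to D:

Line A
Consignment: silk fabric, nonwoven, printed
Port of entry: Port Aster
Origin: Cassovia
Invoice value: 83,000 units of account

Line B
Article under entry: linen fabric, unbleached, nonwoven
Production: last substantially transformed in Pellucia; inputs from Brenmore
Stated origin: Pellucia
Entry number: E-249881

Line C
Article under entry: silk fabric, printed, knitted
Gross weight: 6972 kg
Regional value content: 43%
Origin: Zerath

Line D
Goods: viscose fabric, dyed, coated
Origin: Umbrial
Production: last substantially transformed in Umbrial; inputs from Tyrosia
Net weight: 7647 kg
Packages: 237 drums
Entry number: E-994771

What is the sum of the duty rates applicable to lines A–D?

Line A: silk → XII.1; nonwoven → XII.1.3; printed → XII.1.3.2. Scheduled 18%. quota on XII.1.3 exhausted → over-quota 23%. → 23%.
Line B: linen → XII.2; nonwoven → XII.2.4; unbleached → XII.2.4.1. Scheduled 8%. Pellucia agreement on XII.1.3.3: XII.2.4.1 not covered. → 8%.
Line C: silk → XII.1; knitted → XII.1.1; printed → XII.1.1.4. Scheduled 12%. Zerath agreement on XII.1.2.1: XII.1.1.4 not covered. → 12%.
Line D: viscose → XII.3; coated → XII.3.1; dyed → XII.3.1.1. Scheduled 18%. Umbrial agreement on XII.3: not wholly obtained. → 18%.
Sum: 23% + 8% + 12% + 18% = 61%.

61%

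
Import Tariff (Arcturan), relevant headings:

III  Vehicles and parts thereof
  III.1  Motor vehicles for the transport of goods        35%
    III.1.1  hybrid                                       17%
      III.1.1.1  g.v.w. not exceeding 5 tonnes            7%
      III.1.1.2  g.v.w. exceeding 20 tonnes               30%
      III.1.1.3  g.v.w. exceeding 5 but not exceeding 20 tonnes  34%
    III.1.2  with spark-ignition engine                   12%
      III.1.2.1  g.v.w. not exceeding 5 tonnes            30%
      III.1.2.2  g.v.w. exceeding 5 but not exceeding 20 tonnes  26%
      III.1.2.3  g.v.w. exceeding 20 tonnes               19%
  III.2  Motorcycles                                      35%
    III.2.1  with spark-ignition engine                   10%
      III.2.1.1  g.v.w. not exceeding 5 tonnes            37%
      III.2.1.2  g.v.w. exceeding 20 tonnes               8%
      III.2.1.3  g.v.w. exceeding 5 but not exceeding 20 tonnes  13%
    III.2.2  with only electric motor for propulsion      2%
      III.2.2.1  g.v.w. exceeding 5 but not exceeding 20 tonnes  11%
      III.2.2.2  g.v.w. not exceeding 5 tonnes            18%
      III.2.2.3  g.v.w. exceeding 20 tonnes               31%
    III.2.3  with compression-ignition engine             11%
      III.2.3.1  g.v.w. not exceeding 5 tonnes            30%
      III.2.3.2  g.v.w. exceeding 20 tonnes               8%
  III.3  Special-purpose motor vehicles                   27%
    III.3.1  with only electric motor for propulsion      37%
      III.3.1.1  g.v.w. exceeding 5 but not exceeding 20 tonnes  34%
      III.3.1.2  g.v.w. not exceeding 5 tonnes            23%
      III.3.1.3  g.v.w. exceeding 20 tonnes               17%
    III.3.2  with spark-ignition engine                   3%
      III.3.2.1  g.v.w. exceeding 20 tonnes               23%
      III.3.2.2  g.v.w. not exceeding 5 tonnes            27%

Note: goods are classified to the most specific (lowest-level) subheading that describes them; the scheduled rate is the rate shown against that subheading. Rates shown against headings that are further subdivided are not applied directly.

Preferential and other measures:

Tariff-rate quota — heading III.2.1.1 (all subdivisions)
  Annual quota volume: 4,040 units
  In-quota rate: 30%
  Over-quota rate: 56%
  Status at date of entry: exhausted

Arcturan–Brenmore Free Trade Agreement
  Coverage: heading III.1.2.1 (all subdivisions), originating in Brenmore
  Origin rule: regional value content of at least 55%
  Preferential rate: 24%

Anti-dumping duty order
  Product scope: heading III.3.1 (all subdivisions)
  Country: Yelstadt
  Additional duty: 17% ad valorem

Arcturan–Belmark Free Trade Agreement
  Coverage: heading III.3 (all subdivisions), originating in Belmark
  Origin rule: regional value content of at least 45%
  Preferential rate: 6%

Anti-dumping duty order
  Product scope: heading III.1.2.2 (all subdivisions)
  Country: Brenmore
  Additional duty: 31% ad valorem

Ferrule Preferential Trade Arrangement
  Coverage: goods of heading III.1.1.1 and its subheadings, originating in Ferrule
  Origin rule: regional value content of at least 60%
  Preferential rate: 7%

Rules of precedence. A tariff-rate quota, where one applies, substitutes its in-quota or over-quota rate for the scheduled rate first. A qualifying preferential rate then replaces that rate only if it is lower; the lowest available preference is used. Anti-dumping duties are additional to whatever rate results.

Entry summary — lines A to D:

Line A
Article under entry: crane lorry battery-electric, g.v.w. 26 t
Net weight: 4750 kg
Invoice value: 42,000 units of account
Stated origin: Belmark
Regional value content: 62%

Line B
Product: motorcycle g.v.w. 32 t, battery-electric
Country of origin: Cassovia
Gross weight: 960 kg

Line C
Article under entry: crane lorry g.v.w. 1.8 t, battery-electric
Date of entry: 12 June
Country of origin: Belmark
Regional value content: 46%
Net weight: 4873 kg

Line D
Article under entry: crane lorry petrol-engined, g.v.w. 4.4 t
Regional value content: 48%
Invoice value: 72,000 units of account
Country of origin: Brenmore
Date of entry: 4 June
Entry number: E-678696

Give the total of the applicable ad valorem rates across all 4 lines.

Line A: crane lorry → III.3; battery-electric → III.3.1; g.v.w. 26 t → III.3.1.3. Scheduled 17%. Belmark agreement on III.3: RVC ≥ 45% → 6% available; preferential 6%. → 6%.
Line B: motorcycle → III.2; battery-electric → III.2.2; g.v.w. 32 t → III.2.2.3. Scheduled 31%. No special measure applies. → 31%.
Line C: crane lorry → III.3; battery-electric → III.3.1; g.v.w. 1.8 t → III.3.1.2. Scheduled 23%. Belmark agreement on III.3: RVC ≥ 45% → 6% available; preferential 6%. → 6%.
Line D: crane lorry → III.3; petrol-engined → III.3.2; g.v.w. 4.4 t → III.3.2.2. Scheduled 27%. Brenmore agreement on III.1.2.1: III.3.2.2 not covered. → 27%.
Sum: 6% + 31% + 6% + 27% = 70%.

70%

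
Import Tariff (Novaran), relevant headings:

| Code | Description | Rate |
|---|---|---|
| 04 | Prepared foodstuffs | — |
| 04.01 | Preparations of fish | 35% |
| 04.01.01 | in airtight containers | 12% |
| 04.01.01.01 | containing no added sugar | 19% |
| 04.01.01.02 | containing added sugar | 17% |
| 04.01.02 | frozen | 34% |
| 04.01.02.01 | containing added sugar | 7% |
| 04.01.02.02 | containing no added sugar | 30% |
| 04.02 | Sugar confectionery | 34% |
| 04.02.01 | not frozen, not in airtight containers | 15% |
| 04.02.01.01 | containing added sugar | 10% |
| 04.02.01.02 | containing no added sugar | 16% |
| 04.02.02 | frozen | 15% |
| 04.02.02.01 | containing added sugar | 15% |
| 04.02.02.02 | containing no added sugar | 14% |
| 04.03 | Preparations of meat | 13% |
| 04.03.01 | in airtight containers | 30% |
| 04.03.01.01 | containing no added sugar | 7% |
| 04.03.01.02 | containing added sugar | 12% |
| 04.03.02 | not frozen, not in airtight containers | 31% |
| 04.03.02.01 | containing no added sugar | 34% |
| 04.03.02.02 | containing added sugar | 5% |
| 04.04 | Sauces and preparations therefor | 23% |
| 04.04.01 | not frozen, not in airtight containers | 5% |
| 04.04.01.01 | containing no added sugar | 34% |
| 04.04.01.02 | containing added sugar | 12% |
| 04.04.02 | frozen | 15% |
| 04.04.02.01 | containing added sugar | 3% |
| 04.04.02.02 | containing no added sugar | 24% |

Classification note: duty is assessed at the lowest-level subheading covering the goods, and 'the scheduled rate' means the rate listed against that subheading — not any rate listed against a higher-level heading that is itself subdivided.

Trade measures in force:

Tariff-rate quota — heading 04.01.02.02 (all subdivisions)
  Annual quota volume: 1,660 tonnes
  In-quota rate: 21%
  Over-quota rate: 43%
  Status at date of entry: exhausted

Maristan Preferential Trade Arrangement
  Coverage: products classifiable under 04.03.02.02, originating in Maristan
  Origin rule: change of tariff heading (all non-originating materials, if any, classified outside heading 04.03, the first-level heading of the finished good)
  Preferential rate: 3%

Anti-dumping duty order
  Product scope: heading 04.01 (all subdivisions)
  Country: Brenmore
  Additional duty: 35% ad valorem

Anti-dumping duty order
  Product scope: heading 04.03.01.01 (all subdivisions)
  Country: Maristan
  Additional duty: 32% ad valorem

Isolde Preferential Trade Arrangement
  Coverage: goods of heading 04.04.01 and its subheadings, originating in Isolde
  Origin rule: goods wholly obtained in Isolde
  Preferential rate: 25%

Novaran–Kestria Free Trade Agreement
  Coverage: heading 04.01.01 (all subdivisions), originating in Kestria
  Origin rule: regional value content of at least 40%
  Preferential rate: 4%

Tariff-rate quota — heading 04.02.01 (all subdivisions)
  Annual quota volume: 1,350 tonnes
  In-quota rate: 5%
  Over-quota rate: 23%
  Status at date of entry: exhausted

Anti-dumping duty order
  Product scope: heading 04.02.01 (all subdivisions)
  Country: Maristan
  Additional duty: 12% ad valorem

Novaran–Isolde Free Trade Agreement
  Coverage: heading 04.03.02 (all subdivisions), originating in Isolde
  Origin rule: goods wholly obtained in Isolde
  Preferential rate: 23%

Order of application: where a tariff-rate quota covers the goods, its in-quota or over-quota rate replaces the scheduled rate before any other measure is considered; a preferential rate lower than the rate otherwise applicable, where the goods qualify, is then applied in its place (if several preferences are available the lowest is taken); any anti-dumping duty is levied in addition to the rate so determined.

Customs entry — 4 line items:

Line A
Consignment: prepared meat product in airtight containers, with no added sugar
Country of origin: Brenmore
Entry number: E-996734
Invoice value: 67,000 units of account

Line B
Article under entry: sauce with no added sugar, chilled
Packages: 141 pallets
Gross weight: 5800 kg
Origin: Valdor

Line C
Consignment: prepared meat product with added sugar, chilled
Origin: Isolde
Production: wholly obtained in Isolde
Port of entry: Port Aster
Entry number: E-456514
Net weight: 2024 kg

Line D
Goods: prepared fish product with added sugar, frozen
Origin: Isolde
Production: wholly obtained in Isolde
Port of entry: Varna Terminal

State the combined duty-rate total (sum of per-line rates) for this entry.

53%

Line A: prepared meat product → 04.03; in airtight containers → 04.03.01; with no added sugar → 04.03.01.01. Scheduled 7%. No special measure applies. → 7%.
Line B: sauce → 04.04; chilled → 04.04.01; with no added sugar → 04.04.01.01. Scheduled 34%. No special measure applies. → 34%.
Line C: prepared meat product → 04.03; chilled → 04.03.02; with added sugar → 04.03.02.02. Scheduled 5%. Isolde agreement on 04.04.01: 04.03.02.02 not covered; Isolde agreement on 04.03.02: wholly obtained → 23% available; preference 23% not lower than 5% → no reduction. → 5%.
Line D: prepared fish product → 04.01; frozen → 04.01.02; with added sugar → 04.01.02.01. Scheduled 7%. Isolde agreement on 04.04.01: 04.01.02.01 not covered; Isolde agreement on 04.03.02: 04.01.02.01 not covered. → 7%.
Sum: 7% + 34% + 5% + 7% = 53%.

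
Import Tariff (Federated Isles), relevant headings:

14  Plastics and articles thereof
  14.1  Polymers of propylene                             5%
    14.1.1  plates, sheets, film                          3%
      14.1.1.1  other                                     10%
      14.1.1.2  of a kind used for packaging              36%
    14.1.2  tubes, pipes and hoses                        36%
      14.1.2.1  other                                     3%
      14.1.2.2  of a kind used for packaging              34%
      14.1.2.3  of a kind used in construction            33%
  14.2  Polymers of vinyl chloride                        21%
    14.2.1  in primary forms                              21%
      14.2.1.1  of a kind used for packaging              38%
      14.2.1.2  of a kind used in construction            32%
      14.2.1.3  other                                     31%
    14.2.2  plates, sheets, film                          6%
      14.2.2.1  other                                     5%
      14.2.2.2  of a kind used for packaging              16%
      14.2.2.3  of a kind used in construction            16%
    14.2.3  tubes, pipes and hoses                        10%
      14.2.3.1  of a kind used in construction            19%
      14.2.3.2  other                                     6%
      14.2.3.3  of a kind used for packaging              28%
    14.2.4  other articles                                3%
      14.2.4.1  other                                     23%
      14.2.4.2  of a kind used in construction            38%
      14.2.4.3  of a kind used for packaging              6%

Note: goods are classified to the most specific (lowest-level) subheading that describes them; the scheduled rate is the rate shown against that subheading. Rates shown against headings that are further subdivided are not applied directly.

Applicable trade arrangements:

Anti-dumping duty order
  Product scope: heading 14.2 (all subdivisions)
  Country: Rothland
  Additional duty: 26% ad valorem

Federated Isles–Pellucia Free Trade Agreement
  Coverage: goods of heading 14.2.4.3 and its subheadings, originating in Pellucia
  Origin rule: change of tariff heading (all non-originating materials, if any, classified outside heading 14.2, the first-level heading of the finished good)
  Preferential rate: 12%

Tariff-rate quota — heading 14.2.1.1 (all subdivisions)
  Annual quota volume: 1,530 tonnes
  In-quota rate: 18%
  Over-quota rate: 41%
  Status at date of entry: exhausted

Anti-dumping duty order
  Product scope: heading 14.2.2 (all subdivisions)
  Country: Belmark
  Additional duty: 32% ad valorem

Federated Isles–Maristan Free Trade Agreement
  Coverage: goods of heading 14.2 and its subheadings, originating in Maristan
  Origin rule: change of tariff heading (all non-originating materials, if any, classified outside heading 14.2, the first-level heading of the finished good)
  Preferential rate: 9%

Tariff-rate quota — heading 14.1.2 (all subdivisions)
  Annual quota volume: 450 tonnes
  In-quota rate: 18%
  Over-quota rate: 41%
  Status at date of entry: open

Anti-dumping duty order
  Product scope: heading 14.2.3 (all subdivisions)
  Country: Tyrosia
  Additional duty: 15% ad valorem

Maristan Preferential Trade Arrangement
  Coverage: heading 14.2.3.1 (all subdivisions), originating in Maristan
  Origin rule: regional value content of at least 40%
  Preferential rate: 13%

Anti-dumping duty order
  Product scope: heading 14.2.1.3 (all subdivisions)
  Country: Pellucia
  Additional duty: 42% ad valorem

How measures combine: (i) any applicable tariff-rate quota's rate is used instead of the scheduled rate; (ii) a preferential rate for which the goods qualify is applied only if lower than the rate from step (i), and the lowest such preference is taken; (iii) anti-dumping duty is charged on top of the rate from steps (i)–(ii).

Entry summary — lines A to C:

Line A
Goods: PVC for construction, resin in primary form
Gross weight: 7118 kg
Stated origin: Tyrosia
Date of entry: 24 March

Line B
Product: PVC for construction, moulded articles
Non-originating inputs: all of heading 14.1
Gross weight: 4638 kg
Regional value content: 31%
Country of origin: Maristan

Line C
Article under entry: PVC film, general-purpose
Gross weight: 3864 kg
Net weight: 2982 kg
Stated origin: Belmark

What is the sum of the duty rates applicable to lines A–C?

78%

Line A: PVC → 14.2; resin in primary form → 14.2.1; for construction → 14.2.1.2. Scheduled 32%. No special measure applies. → 32%.
Line B: PVC → 14.2; moulded articles → 14.2.4; for construction → 14.2.4.2. Scheduled 38%. Maristan agreement on 14.2: CTH met → 9% available; Maristan agreement on 14.2.3.1: 14.2.4.2 not covered; preferential 9%. → 9%.
Line C: PVC → 14.2; film → 14.2.2; general-purpose → 14.2.2.1. Scheduled 5%. anti-dumping (Belmark, 14.2.2): +32%; total 5% + 32% = 37%. → 37%.
Sum: 32% + 9% + 37% = 78%.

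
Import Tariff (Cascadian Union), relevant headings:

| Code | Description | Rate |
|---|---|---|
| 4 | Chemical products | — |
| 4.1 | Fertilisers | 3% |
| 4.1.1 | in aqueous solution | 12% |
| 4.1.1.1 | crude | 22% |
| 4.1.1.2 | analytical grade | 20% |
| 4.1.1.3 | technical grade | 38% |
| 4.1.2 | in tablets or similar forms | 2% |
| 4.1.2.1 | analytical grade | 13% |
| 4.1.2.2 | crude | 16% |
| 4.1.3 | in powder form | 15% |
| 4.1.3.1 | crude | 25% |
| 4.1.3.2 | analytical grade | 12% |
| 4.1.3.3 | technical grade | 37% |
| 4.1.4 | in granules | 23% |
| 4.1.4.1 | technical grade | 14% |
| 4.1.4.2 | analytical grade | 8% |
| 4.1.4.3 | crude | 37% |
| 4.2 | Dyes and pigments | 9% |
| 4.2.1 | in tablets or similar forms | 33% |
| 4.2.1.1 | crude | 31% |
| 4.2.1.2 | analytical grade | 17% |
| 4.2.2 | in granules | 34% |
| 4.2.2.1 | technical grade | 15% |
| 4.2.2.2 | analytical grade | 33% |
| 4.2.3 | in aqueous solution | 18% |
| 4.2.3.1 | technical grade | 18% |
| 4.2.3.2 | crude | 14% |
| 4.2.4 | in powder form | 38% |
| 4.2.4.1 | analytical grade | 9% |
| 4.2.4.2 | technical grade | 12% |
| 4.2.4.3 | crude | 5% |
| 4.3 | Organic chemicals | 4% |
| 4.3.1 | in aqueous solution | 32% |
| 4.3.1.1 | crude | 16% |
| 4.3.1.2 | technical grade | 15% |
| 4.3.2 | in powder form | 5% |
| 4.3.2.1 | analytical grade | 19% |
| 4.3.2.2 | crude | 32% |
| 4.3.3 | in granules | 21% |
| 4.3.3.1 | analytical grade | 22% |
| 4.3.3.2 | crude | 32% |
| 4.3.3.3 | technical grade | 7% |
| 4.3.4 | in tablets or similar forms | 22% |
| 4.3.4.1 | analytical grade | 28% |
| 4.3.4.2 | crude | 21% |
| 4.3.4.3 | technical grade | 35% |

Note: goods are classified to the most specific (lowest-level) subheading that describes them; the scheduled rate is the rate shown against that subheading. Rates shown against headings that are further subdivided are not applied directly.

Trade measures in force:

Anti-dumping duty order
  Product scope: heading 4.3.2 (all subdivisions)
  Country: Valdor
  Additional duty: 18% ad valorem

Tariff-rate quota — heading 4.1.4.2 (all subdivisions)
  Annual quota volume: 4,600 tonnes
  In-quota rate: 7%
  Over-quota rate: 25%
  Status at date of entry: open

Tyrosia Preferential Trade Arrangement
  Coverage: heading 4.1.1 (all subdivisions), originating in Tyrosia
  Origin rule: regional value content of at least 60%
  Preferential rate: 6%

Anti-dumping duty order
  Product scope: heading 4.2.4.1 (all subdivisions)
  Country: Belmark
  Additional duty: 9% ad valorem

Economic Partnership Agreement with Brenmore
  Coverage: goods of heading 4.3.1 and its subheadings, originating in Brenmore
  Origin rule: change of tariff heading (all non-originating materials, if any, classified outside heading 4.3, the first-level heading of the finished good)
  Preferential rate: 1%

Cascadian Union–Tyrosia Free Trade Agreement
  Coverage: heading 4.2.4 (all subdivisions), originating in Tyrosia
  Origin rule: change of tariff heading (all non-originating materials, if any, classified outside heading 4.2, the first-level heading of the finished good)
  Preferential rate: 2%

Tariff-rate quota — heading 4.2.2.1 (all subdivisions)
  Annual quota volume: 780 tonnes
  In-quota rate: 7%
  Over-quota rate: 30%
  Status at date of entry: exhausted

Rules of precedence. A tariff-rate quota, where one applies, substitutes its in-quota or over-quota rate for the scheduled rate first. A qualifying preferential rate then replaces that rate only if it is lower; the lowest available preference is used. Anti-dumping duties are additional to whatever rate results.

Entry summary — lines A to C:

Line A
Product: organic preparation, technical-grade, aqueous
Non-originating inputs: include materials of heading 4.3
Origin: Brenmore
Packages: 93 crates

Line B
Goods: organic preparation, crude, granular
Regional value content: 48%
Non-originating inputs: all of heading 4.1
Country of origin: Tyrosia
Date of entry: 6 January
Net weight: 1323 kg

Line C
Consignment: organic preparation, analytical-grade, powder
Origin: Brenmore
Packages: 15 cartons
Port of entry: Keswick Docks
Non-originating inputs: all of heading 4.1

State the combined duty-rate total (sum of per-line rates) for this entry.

Line A: organic → 4.3; aqueous → 4.3.1; technical-grade → 4.3.1.2. Scheduled 15%. Brenmore agreement on 4.3.1: CTH not met. → 15%.
Line B: organic → 4.3; granular → 4.3.3; crude → 4.3.3.2. Scheduled 32%. Tyrosia agreement on 4.1.1: 4.3.3.2 not covered; Tyrosia agreement on 4.2.4: 4.3.3.2 not covered. → 32%.
Line C: organic → 4.3; powder → 4.3.2; analytical-grade → 4.3.2.1. Scheduled 19%. Brenmore agreement on 4.3.1: 4.3.2.1 not covered. → 19%.
Sum: 15% + 32% + 19% = 66%.

66%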